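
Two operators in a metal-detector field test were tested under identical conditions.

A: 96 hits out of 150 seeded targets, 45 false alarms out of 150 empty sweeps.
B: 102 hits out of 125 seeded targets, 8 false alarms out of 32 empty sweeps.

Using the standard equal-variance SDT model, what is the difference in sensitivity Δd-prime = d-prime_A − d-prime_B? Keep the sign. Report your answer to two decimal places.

Δd-prime = -0.69

A: z(0.6400) = 0.358, z(0.3000) = -0.524, d' = 0.882
B: z(0.8160) = 0.900, z(0.2500) = -0.674, d' = 1.574
Δd' = d'_A − d'_B = 0.882 − 1.574 = -0.692
B has the higher sensitivity.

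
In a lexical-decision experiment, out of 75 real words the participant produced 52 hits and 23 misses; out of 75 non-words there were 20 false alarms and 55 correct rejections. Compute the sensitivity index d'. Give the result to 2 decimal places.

d' = 1.13

H = 52/75 = 0.6933
FA = 20/75 = 0.2667
z(0.6933) = 0.5052, z(0.2667) = -0.6228
d' = z(H) − z(FA) = 0.5052 − (-0.6228) = 1.1280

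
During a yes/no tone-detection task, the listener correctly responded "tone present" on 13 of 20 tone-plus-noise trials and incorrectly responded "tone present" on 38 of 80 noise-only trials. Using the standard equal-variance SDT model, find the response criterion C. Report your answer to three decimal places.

H = 13/20 = 0.6500
FA = 38/80 = 0.4750
Φ⁻¹(0.6500) = 0.3853, Φ⁻¹(0.4750) = -0.0627
c = −½·[z(H) + z(FA)] = −0.5 × (0.3853 + (-0.0627)) = -0.1613

C = -0.161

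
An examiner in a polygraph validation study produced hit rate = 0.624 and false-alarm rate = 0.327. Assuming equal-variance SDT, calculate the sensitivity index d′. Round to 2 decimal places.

z(0.624) = 0.3160, z(0.327) = -0.4482
d' = z(H) − z(FA) = 0.3160 − (-0.4482) = 0.7642

d′ = 0.76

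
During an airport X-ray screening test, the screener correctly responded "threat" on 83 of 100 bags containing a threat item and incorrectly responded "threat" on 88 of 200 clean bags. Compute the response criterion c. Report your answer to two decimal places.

c = -0.40

H = 83/100 = 0.8300
FA = 88/200 = 0.4400
z(0.8300) = 0.954, z(0.4400) = -0.151
c = −½·[z(H) + z(FA)] = −0.5 × (0.954 + (-0.151)) = -0.4015
c < 0: the screener has a liberal response bias.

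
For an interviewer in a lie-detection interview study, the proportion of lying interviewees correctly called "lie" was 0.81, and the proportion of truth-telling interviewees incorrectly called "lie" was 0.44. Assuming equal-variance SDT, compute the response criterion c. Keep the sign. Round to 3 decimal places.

Φ⁻¹(H) = Φ⁻¹(0.81) = 0.8779
Φ⁻¹(FA) = Φ⁻¹(0.44) = -0.1510
c = −½·[z(H) + z(FA)] = −0.5 × (0.8779 + (-0.1510)) = -0.36345

c = -0.363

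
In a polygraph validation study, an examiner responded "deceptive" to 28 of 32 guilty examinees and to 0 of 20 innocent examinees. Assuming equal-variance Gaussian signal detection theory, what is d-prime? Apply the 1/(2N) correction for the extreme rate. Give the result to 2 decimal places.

The false-alarm rate is 0/20 = 0, so apply the 1/(2N) correction: FA → 1/(2·20) = 0.02500.
z(H) = z(0.87500) = 1.150
z(FA) = z(0.02500) = -1.960
d' = 1.150 − (-1.960) = 3.110

d-prime = 3.11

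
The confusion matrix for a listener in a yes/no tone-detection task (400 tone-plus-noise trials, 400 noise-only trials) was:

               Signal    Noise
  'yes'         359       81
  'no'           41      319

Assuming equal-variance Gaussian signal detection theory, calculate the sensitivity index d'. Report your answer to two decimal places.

H = 359/400 = 0.8975
FA = 81/400 = 0.2025
Φ⁻¹(0.8975) = 1.2674, Φ⁻¹(0.2025) = -0.8327
d' = z(H) − z(FA) = 1.2674 − (-0.8327) = 2.1001

d' = 2.10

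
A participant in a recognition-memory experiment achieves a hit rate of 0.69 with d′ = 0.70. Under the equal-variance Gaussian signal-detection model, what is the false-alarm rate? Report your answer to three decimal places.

z(hit rate) = z(0.69) = 0.4959
z(FA) = z(H) − d' = 0.4959 − 0.70 = -0.2041
false-alarm rate = Φ(-0.2041) = 0.4191

false-alarm rate = 0.419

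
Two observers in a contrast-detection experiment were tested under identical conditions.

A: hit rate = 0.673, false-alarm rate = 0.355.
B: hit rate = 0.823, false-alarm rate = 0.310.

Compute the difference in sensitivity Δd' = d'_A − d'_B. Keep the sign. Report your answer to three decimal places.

Δd' = -0.603

A: z(0.673) = 0.4482, z(0.355) = -0.3719, d' = 0.8201
B: z(0.823) = 0.9269, z(0.310) = -0.4959, d' = 1.4228
Δd' = d'_A − d'_B = 0.8201 − 1.4228 = -0.6027
B has the higher sensitivity.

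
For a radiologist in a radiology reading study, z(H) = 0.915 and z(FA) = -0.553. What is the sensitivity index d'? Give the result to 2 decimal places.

d' = 1.47

d' = z(H) − z(FA) = 0.915 − (-0.553) = 1.468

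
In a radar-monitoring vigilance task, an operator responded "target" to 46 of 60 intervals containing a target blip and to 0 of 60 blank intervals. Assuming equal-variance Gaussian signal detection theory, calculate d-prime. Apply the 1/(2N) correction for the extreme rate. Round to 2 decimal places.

The false-alarm rate is 0/60 = 0, so apply the 1/(2N) correction: FA → 1/(2·60) = 0.00833.
z(H) = z(0.76667) = 0.728
z(FA) = z(0.00833) = -2.394
d' = 0.728 − (-2.394) = 3.122

d-prime = 3.12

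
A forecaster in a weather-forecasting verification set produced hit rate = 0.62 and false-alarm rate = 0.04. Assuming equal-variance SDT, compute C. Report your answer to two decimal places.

Φ⁻¹(H) = Φ⁻¹(0.62) = 0.3055
Φ⁻¹(FA) = Φ⁻¹(0.04) = -1.7507
c = −½·[z(H) + z(FA)] = −0.5 × (0.3055 + (-1.7507)) = 0.7226

C = 0.72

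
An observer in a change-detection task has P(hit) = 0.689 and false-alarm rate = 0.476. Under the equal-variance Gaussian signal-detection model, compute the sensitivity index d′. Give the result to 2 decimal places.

d′ = 0.55

Φ⁻¹(H) = Φ⁻¹(0.689) = 0.493
Φ⁻¹(FA) = Φ⁻¹(0.476) = -0.060
d' = z(H) − z(FA) = 0.493 − (-0.060) = 0.553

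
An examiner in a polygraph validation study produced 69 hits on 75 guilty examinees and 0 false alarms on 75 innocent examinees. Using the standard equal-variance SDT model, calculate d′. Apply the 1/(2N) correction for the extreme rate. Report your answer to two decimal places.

The false-alarm rate is 0/75 = 0, so apply the 1/(2N) correction: FA → 1/(2·75) = 0.00667.
z(H) = z(0.92000) = 1.405
z(FA) = z(0.00667) = -2.475
d' = 1.405 − (-2.475) = 3.880

d′ = 3.88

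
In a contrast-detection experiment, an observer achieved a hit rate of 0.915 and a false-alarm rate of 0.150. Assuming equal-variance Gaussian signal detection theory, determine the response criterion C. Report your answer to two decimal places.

z(0.915) = 1.3722, z(0.150) = -1.0364
c = −½·[z(H) + z(FA)] = −0.5 × (1.3722 + (-1.0364)) = -0.1679
c < 0: the observer has a liberal response bias.

C = -0.17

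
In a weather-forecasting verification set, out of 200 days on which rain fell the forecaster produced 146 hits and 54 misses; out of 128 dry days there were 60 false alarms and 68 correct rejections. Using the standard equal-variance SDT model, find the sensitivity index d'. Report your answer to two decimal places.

d' = 0.69

H = 146/200 = 0.7300
FA = 60/128 = 0.4688
z(H) = 0.613
z(FA) = -0.078
d' = z(H) − z(FA) = 0.613 − (-0.078) = 0.691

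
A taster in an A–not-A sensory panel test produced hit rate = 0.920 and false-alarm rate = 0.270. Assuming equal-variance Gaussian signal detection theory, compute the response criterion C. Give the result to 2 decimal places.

z(H) = z(0.920) = 1.4051
z(FA) = z(0.270) = -0.6128
c = −½·[z(H) + z(FA)] = −0.5 × (1.4051 + (-0.6128)) = -0.39615
c < 0: the taster has a liberal response bias.

C = -0.40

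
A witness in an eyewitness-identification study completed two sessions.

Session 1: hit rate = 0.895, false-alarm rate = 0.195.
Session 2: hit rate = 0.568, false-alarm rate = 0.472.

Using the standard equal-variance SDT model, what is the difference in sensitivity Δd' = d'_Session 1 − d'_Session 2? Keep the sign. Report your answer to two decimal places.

Δd' = 1.87

Session 1: z(0.895) = 1.254, z(0.195) = -0.860, d' = 2.114
Session 2: z(0.568) = 0.171, z(0.472) = -0.070, d' = 0.241
Δd' = d'_Session 1 − d'_Session 2 = 2.114 − 0.241 = 1.873
Session 1 has the higher sensitivity.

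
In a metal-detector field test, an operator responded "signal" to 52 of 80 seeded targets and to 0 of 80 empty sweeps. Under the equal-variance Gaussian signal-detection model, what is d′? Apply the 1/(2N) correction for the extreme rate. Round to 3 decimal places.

d′ = 2.883

The false-alarm rate is 0/80 = 0, so apply the 1/(2N) correction: FA → 1/(2·80) = 0.00625.
z(H) = z(0.65000) = 0.3853
z(FA) = z(0.00625) = -2.4977
d' = 0.3853 − (-2.4977) = 2.8830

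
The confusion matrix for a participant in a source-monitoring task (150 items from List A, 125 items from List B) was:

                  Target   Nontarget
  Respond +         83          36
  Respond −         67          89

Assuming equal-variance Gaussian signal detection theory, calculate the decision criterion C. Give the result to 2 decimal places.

H = 83/150 = 0.5533
FA = 36/125 = 0.2880
Φ⁻¹(H) = Φ⁻¹(0.5533) = 0.134
Φ⁻¹(FA) = Φ⁻¹(0.2880) = -0.559
c = −½·[z(H) + z(FA)] = −0.5 × (0.134 + (-0.559)) = 0.2125
c > 0: the participant has a conservative response bias.

C = 0.21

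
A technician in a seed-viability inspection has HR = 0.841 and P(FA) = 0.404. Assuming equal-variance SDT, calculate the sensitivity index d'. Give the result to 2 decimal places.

z(H) = z(0.841) = 0.999
z(FA) = z(0.404) = -0.243
d' = z(H) − z(FA) = 0.999 − (-0.243) = 1.242

d' = 1.24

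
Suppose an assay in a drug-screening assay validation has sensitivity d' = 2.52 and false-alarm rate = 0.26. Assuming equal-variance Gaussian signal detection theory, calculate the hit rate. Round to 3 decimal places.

z(false-alarm rate) = z(0.26) = -0.6433
z(H) = z(FA) + d' = -0.6433 + 2.52 = 1.8767
hit rate = Φ(1.8767) = 0.9697

hit rate = 0.970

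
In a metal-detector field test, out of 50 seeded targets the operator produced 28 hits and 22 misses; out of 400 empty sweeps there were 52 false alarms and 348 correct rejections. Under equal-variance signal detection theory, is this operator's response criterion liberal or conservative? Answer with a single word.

z(H) = 0.151, z(FA) = -1.126
c = −½·(z(H) + z(FA)) = 0.4875
c > 0 → conservative criterion (biased toward responding “no”).

conservative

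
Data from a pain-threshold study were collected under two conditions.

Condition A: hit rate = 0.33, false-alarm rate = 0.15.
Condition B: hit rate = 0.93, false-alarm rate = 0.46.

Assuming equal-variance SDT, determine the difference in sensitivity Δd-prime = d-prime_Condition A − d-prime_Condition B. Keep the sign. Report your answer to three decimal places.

Δd-prime = -0.980

Condition A: z(0.33) = -0.4399, z(0.15) = -1.0364, d' = 0.5965
Condition B: z(0.93) = 1.4758, z(0.46) = -0.1004, d' = 1.5762
Δd' = d'_Condition A − d'_Condition B = 0.5965 − 1.5762 = -0.9797
Condition B has the higher sensitivity.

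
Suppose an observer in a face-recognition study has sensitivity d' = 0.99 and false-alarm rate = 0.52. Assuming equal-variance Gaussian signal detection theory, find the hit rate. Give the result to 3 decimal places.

z(false-alarm rate) = z(0.52) = 0.0502
z(H) = z(FA) + d' = 0.0502 + 0.99 = 1.0402
hit rate = Φ(1.0402) = 0.8509

hit rate = 0.851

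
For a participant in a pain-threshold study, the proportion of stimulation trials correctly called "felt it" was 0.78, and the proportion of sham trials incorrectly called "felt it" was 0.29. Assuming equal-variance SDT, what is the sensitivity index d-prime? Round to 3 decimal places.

d-prime = 1.326

z(0.78) = 0.7722, z(0.29) = -0.5534
d' = z(H) − z(FA) = 0.7722 − (-0.5534) = 1.3256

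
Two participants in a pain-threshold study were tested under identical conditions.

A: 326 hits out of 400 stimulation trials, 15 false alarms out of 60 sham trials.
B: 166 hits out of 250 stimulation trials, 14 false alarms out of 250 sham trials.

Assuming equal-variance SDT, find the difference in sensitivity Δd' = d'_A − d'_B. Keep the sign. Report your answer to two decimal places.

A: z(0.8150) = 0.896, z(0.2500) = -0.674, d' = 1.570
B: z(0.6640) = 0.423, z(0.0560) = -1.589, d' = 2.012
Δd' = d'_A − d'_B = 1.570 − 2.012 = -0.442
B has the higher sensitivity.

Δd' = -0.44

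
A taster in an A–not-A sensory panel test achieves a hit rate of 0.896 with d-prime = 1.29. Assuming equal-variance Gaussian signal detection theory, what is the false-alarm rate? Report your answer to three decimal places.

z(hit rate) = z(0.896) = 1.2591
z(FA) = z(H) − d' = 1.2591 − 1.29 = -0.0309
false-alarm rate = Φ(-0.0309) = 0.4877

false-alarm rate = 0.488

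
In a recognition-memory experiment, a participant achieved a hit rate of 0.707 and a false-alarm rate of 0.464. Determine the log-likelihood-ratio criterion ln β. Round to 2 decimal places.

Φ⁻¹(0.707) = 0.545, Φ⁻¹(0.464) = -0.090
ln β = −½·[z(H)² − z(FA)²] = −0.5 × (0.297 − 0.008) = -0.1445

ln β = -0.14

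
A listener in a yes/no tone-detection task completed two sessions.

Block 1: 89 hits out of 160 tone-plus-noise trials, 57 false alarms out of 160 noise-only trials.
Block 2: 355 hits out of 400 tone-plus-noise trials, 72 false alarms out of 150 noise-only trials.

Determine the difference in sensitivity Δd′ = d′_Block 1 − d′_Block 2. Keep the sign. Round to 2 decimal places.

Block 1: z(0.5563) = 0.142, z(0.3563) = -0.368, d' = 0.510
Block 2: z(0.8875) = 1.213, z(0.4800) = -0.050, d' = 1.263
Δd' = d'_Block 1 − d'_Block 2 = 0.510 − 1.263 = -0.753
Block 2 has the higher sensitivity.

Δd′ = -0.75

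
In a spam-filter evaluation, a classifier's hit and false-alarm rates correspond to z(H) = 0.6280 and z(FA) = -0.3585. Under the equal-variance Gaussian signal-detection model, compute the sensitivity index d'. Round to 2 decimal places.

d' = 0.99

d' = z(H) − z(FA) = 0.6280 − (-0.3585) = 0.9865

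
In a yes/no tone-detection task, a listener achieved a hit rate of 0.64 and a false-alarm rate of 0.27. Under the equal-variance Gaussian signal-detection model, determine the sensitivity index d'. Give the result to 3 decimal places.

d' = 0.971

z(0.64) = 0.3585, z(0.27) = -0.6128
d' = z(H) − z(FA) = 0.3585 − (-0.6128) = 0.9713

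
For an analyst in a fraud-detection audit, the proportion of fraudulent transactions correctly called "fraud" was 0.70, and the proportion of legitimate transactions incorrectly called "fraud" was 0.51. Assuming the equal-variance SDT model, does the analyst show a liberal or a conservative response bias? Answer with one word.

z(H) = 0.524, z(FA) = 0.025
c = −½·(z(H) + z(FA)) = -0.2745
c < 0 → liberal criterion (biased toward responding “yes”).

liberal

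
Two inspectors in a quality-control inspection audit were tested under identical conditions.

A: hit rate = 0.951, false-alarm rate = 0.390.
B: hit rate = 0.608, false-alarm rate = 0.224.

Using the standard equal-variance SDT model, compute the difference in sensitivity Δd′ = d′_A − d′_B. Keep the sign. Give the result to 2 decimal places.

A: z(0.951) = 1.655, z(0.390) = -0.279, d' = 1.934
B: z(0.608) = 0.274, z(0.224) = -0.759, d' = 1.033
Δd' = d'_A − d'_B = 1.934 − 1.033 = 0.901
A has the higher sensitivity.

Δd′ = 0.90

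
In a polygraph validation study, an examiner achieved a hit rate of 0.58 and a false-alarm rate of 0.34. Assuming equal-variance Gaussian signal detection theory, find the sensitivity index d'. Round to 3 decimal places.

Φ⁻¹(H) = Φ⁻¹(0.58) = 0.2019
Φ⁻¹(FA) = Φ⁻¹(0.34) = -0.4125
d' = z(H) − z(FA) = 0.2019 − (-0.4125) = 0.6144

d' = 0.614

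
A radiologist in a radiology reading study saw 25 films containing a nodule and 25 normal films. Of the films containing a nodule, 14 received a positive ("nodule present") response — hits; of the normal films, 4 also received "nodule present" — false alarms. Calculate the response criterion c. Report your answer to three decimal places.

c = 0.422

H = 14/25 = 0.5600
FA = 4/25 = 0.1600
z(H) = 0.1510
z(FA) = -0.9945
c = −½·[z(H) + z(FA)] = −0.5 × (0.1510 + (-0.9945)) = 0.42175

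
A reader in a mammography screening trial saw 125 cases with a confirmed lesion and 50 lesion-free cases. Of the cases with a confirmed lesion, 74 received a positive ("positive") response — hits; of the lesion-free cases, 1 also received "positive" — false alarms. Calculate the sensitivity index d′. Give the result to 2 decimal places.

d′ = 2.29

H = 74/125 = 0.5920
FA = 1/50 = 0.0200
z(0.5920) = 0.2327, z(0.0200) = -2.0537
d' = z(H) − z(FA) = 0.2327 − (-2.0537) = 2.2864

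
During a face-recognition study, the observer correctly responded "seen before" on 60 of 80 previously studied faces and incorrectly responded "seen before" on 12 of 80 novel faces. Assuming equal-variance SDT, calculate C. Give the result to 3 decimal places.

H = 60/80 = 0.7500
FA = 12/80 = 0.1500
Φ⁻¹(H) = Φ⁻¹(0.7500) = 0.6745
Φ⁻¹(FA) = Φ⁻¹(0.1500) = -1.0364
c = −½·[z(H) + z(FA)] = −0.5 × (0.6745 + (-1.0364)) = 0.18095

C = 0.181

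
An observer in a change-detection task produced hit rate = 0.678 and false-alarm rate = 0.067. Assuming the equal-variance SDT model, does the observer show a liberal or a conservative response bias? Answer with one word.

conservative

z(H) = 0.462, z(FA) = -1.499
c = −½·(z(H) + z(FA)) = 0.5185
c > 0 → conservative criterion (biased toward responding “no”).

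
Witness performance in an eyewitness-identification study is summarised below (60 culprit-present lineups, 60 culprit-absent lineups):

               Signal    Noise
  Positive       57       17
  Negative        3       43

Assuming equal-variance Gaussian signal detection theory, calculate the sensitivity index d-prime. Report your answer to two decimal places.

H = 57/60 = 0.9500
FA = 17/60 = 0.2833
z(H) = z(0.9500) = 1.6449
z(FA) = z(0.2833) = -0.5731
d' = z(H) − z(FA) = 1.6449 − (-0.5731) = 2.2180

d-prime = 2.22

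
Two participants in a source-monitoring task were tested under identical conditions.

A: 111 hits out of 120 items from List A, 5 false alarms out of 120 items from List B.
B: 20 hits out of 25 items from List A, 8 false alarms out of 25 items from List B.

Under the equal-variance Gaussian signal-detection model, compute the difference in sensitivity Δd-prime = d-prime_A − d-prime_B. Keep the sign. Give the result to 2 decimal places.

A: z(0.9250) = 1.440, z(0.0417) = -1.731, d' = 3.171
B: z(0.8000) = 0.842, z(0.3200) = -0.468, d' = 1.310
Δd' = d'_A − d'_B = 3.171 − 1.310 = 1.861
A has the higher sensitivity.

Δd-prime = 1.86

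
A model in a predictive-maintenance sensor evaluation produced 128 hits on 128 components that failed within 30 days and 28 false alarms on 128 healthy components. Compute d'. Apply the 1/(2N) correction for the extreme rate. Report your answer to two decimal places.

The hit rate is 128/128 = 1, so apply the 1/(2N) correction: H → 1 − 1/(2·128) = 0.99609.
z(H) = z(0.99609) = 2.660
z(FA) = z(0.21875) = -0.776
d' = 2.660 − (-0.776) = 3.436

d' = 3.44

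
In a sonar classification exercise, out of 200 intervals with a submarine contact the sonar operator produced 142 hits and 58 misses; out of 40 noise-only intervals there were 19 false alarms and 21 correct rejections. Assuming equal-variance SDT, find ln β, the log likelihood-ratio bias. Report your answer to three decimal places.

ln β = -0.151

H = 142/200 = 0.7100
FA = 19/40 = 0.4750
z(H) = z(0.7100) = 0.5534
z(FA) = z(0.4750) = -0.0627
ln β = −½·[z(H)² − z(FA)²] = −0.5 × (0.3063 − 0.0039) = -0.1512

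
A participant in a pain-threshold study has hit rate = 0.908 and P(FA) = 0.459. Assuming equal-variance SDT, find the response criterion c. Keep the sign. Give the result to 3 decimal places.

Φ⁻¹(H) = 1.3285
Φ⁻¹(FA) = -0.1030
c = −½·[z(H) + z(FA)] = −0.5 × (1.3285 + (-0.1030)) = -0.61275
c < 0: the participant has a liberal response bias.

c = -0.613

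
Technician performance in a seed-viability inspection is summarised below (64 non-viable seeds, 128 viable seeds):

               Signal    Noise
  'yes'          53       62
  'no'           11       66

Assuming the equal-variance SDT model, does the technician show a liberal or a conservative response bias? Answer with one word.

z(H) = 0.947, z(FA) = -0.039
c = −½·(z(H) + z(FA)) = -0.454
c < 0 → liberal criterion (biased toward responding “yes”).

liberal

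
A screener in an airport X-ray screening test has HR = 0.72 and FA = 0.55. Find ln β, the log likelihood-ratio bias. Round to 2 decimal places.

ln β = -0.16

Φ⁻¹(H) = 0.583
Φ⁻¹(FA) = 0.126
ln β = −½·[z(H)² − z(FA)²] = −0.5 × (0.340 − 0.016) = -0.162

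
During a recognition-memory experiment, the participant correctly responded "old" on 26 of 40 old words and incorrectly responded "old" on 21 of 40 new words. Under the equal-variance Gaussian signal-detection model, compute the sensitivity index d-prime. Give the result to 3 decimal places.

H = 26/40 = 0.6500
FA = 21/40 = 0.5250
Φ⁻¹(H) = Φ⁻¹(0.6500) = 0.3853
Φ⁻¹(FA) = Φ⁻¹(0.5250) = 0.0627
d' = z(H) − z(FA) = 0.3853 − 0.0627 = 0.3226

d-prime = 0.323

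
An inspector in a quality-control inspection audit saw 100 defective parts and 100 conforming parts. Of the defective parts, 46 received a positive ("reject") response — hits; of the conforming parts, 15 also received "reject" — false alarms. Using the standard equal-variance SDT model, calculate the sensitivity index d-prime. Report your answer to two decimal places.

d-prime = 0.94

H = 46/100 = 0.4600
FA = 15/100 = 0.1500
z(H) = z(0.4600) = -0.100
z(FA) = z(0.1500) = -1.036
d' = z(H) − z(FA) = -0.100 − (-1.036) = 0.936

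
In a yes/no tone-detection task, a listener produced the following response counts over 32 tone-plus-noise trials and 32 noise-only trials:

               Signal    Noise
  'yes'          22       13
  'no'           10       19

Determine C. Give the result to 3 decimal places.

C = -0.126

H = 22/32 = 0.6875
FA = 13/32 = 0.4062
z(H) = z(0.6875) = 0.4888
z(FA) = z(0.4062) = -0.2373
c = −½·[z(H) + z(FA)] = −0.5 × (0.4888 + (-0.2373)) = -0.12575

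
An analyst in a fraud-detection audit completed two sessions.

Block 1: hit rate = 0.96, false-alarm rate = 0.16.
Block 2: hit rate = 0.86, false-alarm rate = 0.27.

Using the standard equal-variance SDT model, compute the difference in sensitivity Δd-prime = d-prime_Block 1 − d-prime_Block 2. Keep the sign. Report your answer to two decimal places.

Block 1: z(0.96) = 1.751, z(0.16) = -0.994, d' = 2.745
Block 2: z(0.86) = 1.080, z(0.27) = -0.613, d' = 1.693
Δd' = d'_Block 1 − d'_Block 2 = 2.745 − 1.693 = 1.052
Block 1 has the higher sensitivity.

Δd-prime = 1.05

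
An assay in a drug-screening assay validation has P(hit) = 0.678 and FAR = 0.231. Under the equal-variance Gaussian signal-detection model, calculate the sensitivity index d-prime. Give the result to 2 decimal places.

d-prime = 1.20

z(H) = 0.4621
z(FA) = -0.7356
d' = z(H) − z(FA) = 0.4621 − (-0.7356) = 1.1977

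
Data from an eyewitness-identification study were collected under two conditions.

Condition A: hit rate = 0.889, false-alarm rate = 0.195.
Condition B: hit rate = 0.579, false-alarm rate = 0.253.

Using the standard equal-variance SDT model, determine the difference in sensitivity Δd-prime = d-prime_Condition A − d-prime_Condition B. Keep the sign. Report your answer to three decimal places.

Δd-prime = 1.216

Condition A: z(0.889) = 1.2212, z(0.195) = -0.8596, d' = 2.0808
Condition B: z(0.579) = 0.1993, z(0.253) = -0.6651, d' = 0.8644
Δd' = d'_Condition A − d'_Condition B = 2.0808 − 0.8644 = 1.2164
Condition A has the higher sensitivity.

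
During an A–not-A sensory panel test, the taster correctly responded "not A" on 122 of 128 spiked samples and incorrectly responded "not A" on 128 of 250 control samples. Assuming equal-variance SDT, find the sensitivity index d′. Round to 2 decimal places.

d′ = 1.65

H = 122/128 = 0.9531
FA = 128/250 = 0.5120
Φ⁻¹(0.9531) = 1.676, Φ⁻¹(0.5120) = 0.030
d' = z(H) − z(FA) = 1.676 − 0.030 = 1.646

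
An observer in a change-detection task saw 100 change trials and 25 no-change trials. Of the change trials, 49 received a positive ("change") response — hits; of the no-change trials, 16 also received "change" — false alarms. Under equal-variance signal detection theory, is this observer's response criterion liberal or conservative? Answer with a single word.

liberal

z(H) = -0.025, z(FA) = 0.358
c = −½·(z(H) + z(FA)) = -0.1665
c < 0 → liberal criterion (biased toward responding “yes”).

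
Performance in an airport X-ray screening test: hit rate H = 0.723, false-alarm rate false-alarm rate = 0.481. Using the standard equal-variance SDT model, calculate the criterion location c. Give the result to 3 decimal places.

c = -0.272

Φ⁻¹(H) = Φ⁻¹(0.723) = 0.5918
Φ⁻¹(FA) = Φ⁻¹(0.481) = -0.0476
c = −½·[z(H) + z(FA)] = −0.5 × (0.5918 + (-0.0476)) = -0.2721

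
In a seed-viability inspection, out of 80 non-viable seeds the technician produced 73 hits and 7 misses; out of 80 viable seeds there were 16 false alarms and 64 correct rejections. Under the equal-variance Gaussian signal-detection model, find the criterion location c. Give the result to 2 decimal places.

c = -0.26

H = 73/80 = 0.9125
FA = 16/80 = 0.2000
z(0.9125) = 1.3563, z(0.2000) = -0.8416
c = −½·[z(H) + z(FA)] = −0.5 × (1.3563 + (-0.8416)) = -0.25735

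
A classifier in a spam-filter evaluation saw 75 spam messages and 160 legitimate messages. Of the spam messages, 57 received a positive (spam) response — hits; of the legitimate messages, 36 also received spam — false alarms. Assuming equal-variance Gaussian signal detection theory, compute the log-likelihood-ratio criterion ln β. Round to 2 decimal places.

ln β = 0.04

H = 57/75 = 0.7600
FA = 36/160 = 0.2250
Φ⁻¹(0.7600) = 0.706, Φ⁻¹(0.2250) = -0.755
ln β = −½·[z(H)² − z(FA)²] = −0.5 × (0.498 − 0.570) = 0.036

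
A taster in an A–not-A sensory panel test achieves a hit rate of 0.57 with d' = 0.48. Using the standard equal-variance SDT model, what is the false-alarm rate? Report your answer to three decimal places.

z(hit rate) = z(0.57) = 0.1764
z(FA) = z(H) − d' = 0.1764 − 0.48 = -0.3036
false-alarm rate = Φ(-0.3036) = 0.3807

false-alarm rate = 0.381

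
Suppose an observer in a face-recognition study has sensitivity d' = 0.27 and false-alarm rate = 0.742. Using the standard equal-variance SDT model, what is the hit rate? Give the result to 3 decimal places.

hit rate = 0.821

z(false-alarm rate) = z(0.742) = 0.6495
z(H) = z(FA) + d' = 0.6495 + 0.27 = 0.9195
hit rate = Φ(0.9195) = 0.8211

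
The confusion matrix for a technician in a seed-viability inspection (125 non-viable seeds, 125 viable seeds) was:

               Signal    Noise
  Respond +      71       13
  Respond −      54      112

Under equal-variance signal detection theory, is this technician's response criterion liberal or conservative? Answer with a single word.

conservative

z(H) = 0.171, z(FA) = -1.259
c = −½·(z(H) + z(FA)) = 0.544
c > 0 → conservative criterion (biased toward responding “no”).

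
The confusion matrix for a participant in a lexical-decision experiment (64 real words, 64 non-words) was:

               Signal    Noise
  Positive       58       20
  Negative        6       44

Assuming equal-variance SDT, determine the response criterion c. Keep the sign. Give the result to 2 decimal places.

H = 58/64 = 0.9062
FA = 20/64 = 0.3125
Φ⁻¹(H) = 1.3177
Φ⁻¹(FA) = -0.4888
c = −½·[z(H) + z(FA)] = −0.5 × (1.3177 + (-0.4888)) = -0.41445

c = -0.41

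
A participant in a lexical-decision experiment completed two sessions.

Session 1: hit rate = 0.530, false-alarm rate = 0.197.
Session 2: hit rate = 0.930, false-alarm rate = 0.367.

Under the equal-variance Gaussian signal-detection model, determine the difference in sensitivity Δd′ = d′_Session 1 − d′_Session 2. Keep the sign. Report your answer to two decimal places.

Session 1: z(0.530) = 0.075, z(0.197) = -0.852, d' = 0.927
Session 2: z(0.930) = 1.476, z(0.367) = -0.340, d' = 1.816
Δd' = d'_Session 1 − d'_Session 2 = 0.927 − 1.816 = -0.889
Session 2 has the higher sensitivity.

Δd′ = -0.89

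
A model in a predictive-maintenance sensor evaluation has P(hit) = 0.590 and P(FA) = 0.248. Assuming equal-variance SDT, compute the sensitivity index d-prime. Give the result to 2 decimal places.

d-prime = 0.91

Φ⁻¹(H) = Φ⁻¹(0.590) = 0.228
Φ⁻¹(FA) = Φ⁻¹(0.248) = -0.681
d' = z(H) − z(FA) = 0.228 − (-0.681) = 0.909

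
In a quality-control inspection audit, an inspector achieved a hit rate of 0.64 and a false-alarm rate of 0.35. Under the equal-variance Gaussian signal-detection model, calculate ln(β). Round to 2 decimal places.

z(H) = 0.358
z(FA) = -0.385
ln β = −½·[z(H)² − z(FA)²] = −0.5 × (0.128 − 0.148) = 0.010

ln β = 0.01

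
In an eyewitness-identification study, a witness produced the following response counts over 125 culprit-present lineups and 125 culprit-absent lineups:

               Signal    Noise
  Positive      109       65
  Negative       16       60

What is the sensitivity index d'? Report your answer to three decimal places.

d' = 1.086

H = 109/125 = 0.8720
FA = 65/125 = 0.5200
z(H) = 1.1359
z(FA) = 0.0502
d' = z(H) − z(FA) = 1.1359 − 0.0502 = 1.0857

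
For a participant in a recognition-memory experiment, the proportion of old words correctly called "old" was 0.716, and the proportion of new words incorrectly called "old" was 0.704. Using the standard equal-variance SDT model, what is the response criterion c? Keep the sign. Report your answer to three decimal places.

Φ⁻¹(H) = Φ⁻¹(0.716) = 0.5710
Φ⁻¹(FA) = Φ⁻¹(0.704) = 0.5359
c = −½·[z(H) + z(FA)] = −0.5 × (0.5710 + 0.5359) = -0.55345
c < 0: the participant has a liberal response bias.

c = -0.553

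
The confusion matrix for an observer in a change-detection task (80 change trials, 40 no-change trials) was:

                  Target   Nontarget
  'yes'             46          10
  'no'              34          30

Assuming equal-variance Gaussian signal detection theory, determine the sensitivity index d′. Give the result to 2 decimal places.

d′ = 0.86

H = 46/80 = 0.5750
FA = 10/40 = 0.2500
z(0.5750) = 0.1891, z(0.2500) = -0.6745
d' = z(H) − z(FA) = 0.1891 − (-0.6745) = 0.8636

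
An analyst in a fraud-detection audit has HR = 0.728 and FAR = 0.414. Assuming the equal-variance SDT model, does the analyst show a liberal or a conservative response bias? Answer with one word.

liberal

z(H) = 0.607, z(FA) = -0.217
c = −½·(z(H) + z(FA)) = -0.195
c < 0 → liberal criterion (biased toward responding “yes”).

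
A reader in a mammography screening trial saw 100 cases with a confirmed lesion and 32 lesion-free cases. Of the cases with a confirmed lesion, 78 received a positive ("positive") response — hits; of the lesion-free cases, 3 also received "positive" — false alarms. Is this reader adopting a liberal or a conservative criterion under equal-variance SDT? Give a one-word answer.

conservative

z(H) = 0.772, z(FA) = -1.318
c = −½·(z(H) + z(FA)) = 0.273
c > 0 → conservative criterion (biased toward responding “no”).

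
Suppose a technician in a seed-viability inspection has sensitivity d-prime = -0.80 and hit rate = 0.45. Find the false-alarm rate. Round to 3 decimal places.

z(hit rate) = z(0.45) = -0.1257
z(FA) = z(H) − d' = -0.1257 − (-0.80) = 0.6743
false-alarm rate = Φ(0.6743) = 0.7499

false-alarm rate = 0.750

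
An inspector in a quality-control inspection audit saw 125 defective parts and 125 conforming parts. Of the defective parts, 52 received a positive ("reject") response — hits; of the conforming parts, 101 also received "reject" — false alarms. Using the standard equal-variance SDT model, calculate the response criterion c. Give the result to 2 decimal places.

H = 52/125 = 0.4160
FA = 101/125 = 0.8080
Φ⁻¹(0.4160) = -0.2121, Φ⁻¹(0.8080) = 0.8705
c = −½·[z(H) + z(FA)] = −0.5 × (-0.2121 + 0.8705) = -0.3292
c < 0: the inspector has a liberal response bias.

c = -0.33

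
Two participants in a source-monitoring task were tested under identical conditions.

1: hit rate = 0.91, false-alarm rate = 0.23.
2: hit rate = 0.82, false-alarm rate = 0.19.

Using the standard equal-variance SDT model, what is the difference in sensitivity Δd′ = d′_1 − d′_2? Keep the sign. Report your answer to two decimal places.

Δd′ = 0.29

1: z(0.91) = 1.341, z(0.23) = -0.739, d' = 2.080
2: z(0.82) = 0.915, z(0.19) = -0.878, d' = 1.793
Δd' = d'_1 − d'_2 = 2.080 − 1.793 = 0.287
1 has the higher sensitivity.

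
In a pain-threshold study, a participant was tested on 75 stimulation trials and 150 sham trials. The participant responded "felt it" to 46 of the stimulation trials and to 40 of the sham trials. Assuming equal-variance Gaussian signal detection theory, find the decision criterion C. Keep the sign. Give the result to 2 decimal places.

H = 46/75 = 0.6133
FA = 40/150 = 0.2667
z(0.6133) = 0.288, z(0.2667) = -0.623
c = −½·[z(H) + z(FA)] = −0.5 × (0.288 + (-0.623)) = 0.1675

C = 0.17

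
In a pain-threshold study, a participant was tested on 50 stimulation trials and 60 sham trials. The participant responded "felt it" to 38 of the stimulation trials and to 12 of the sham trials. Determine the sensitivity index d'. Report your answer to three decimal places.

d' = 1.548

H = 38/50 = 0.7600
FA = 12/60 = 0.2000
Φ⁻¹(H) = 0.7063
Φ⁻¹(FA) = -0.8416
d' = z(H) − z(FA) = 0.7063 − (-0.8416) = 1.5479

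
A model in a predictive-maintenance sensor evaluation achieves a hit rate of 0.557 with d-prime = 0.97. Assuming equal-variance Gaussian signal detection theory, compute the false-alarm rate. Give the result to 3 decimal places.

z(hit rate) = z(0.557) = 0.1434
z(FA) = z(H) − d' = 0.1434 − 0.97 = -0.8266
false-alarm rate = Φ(-0.8266) = 0.2042

false-alarm rate = 0.204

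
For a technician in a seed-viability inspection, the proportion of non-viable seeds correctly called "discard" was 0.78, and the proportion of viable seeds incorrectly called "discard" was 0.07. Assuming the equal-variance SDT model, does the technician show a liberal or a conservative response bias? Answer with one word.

z(H) = 0.772, z(FA) = -1.476
c = −½·(z(H) + z(FA)) = 0.352
c > 0 → conservative criterion (biased toward responding “no”).

conservative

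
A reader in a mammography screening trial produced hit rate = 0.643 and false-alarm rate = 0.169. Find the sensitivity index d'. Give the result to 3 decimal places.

d' = 1.325

z(0.643) = 0.3665, z(0.169) = -0.9581
d' = z(H) − z(FA) = 0.3665 − (-0.9581) = 1.3246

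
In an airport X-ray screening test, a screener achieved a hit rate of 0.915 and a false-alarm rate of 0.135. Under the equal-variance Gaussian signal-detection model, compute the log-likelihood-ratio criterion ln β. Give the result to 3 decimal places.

ln β = -0.333

z(H) = 1.3722
z(FA) = -1.1031
ln β = −½·[z(H)² − z(FA)²] = −0.5 × (1.8829 − 1.2168) = -0.33305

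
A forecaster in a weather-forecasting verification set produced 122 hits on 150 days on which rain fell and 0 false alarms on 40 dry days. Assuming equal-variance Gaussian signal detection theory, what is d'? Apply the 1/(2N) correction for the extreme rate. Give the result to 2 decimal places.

The false-alarm rate is 0/40 = 0, so apply the 1/(2N) correction: FA → 1/(2·40) = 0.01250.
z(H) = z(0.81333) = 0.890
z(FA) = z(0.01250) = -2.241
d' = 0.890 − (-2.241) = 3.131

d' = 3.13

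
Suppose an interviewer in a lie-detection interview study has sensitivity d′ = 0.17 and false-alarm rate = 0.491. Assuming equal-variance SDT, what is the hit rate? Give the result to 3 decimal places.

hit rate = 0.559

z(false-alarm rate) = z(0.491) = -0.0226
z(H) = z(FA) + d' = -0.0226 + 0.17 = 0.1474
hit rate = Φ(0.1474) = 0.5586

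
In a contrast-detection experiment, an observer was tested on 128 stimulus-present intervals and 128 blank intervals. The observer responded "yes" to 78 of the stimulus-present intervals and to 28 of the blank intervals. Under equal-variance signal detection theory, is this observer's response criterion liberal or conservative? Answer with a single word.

z(H) = 0.278, z(FA) = -0.776
c = −½·(z(H) + z(FA)) = 0.249
c > 0 → conservative criterion (biased toward responding “no”).

conservative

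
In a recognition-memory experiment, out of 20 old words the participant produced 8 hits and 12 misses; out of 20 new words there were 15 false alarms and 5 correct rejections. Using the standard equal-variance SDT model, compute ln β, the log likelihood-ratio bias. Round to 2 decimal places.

H = 8/20 = 0.4000
FA = 15/20 = 0.7500
Φ⁻¹(0.4000) = -0.253, Φ⁻¹(0.7500) = 0.674
ln β = −½·[z(H)² − z(FA)²] = −0.5 × (0.064 − 0.454) = 0.195

ln β = 0.20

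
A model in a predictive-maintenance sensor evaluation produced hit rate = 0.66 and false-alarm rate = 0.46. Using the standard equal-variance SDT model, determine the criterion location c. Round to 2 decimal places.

z(H) = z(0.66) = 0.4125
z(FA) = z(0.46) = -0.1004
c = −½·[z(H) + z(FA)] = −0.5 × (0.4125 + (-0.1004)) = -0.15605

c = -0.16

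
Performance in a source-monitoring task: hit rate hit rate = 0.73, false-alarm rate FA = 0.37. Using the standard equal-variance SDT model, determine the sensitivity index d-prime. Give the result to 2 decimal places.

d-prime = 0.94

z(0.73) = 0.6128, z(0.37) = -0.3319
d' = z(H) − z(FA) = 0.6128 − (-0.3319) = 0.9447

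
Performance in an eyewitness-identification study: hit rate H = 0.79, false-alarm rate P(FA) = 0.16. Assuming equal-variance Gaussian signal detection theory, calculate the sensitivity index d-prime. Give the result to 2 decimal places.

d-prime = 1.80

z(0.79) = 0.806, z(0.16) = -0.994
d' = z(H) − z(FA) = 0.806 − (-0.994) = 1.800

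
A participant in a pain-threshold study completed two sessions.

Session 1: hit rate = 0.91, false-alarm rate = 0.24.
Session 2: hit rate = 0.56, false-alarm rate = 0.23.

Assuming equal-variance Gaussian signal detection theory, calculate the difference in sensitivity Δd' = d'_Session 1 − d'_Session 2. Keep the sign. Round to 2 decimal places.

Session 1: z(0.91) = 1.341, z(0.24) = -0.706, d' = 2.047
Session 2: z(0.56) = 0.151, z(0.23) = -0.739, d' = 0.890
Δd' = d'_Session 1 − d'_Session 2 = 2.047 − 0.890 = 1.157
Session 1 has the higher sensitivity.

Δd' = 1.16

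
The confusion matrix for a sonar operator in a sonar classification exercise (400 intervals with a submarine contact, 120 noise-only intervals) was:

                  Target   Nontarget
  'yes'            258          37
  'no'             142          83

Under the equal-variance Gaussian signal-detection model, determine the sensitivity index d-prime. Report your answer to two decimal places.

H = 258/400 = 0.6450
FA = 37/120 = 0.3083
Φ⁻¹(0.6450) = 0.3719, Φ⁻¹(0.3083) = -0.5007
d' = z(H) − z(FA) = 0.3719 − (-0.5007) = 0.8726

d-prime = 0.87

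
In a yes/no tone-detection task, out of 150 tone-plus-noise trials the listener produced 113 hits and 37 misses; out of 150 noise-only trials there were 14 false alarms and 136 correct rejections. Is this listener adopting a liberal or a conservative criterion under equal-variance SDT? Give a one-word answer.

conservative

z(H) = 0.685, z(FA) = -1.321
c = −½·(z(H) + z(FA)) = 0.318
c > 0 → conservative criterion (biased toward responding “no”).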